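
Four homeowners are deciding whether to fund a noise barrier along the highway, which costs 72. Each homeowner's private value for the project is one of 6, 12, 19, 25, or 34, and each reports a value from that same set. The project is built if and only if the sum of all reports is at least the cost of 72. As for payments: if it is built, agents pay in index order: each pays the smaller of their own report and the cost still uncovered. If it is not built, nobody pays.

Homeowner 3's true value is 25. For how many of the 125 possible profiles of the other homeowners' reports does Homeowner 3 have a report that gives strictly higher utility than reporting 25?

65

Others report (6, 19, 34): truth gives 0; report 19 gives 6 > 0. Violating.
Others report (6, 25, 25): truth gives 0; report 19 gives 6 > 0. Violating.
Others report (6, 25, 34): truth gives 0; report 12 gives 13 > 0. Violating.
Others report (6, 34, 19): truth gives 0; report 19 gives 6 > 0. Violating.
Others report (6, 6, 6): truth gives 0; no alternative beats it.
Others report (6, 6, 12): truth gives 0; no alternative beats it.
(Checking all 125 profiles: 65 have a profitable deviation, 60 do not.)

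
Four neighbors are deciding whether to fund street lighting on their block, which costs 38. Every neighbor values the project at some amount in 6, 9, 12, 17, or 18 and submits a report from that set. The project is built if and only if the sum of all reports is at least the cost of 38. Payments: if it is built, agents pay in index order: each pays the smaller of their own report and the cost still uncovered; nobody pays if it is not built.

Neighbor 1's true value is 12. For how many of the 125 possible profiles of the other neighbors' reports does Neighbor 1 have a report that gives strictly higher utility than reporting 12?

Others report (6, 6, 17): truth gives 0; report 9 gives 3 > 0. Violating.
Others report (6, 6, 18): truth gives 0; report 9 gives 3 > 0. Violating.
Others report (6, 9, 17): truth gives 0; report 6 gives 6 > 0. Violating.
Others report (6, 9, 18): truth gives 0; report 6 gives 6 > 0. Violating.
Others report (6, 6, 6): truth gives 0; no alternative beats it.
Others report (6, 6, 9): truth gives 0; no alternative beats it.
(Checking all 125 profiles: 108 have a profitable deviation, 17 do not.)

108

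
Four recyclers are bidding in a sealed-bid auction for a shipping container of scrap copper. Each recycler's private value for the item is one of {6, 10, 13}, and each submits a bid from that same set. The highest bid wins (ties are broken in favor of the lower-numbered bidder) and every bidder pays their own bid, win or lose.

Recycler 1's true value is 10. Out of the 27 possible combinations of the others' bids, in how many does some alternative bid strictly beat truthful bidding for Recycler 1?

20

Others bid (6, 6, 6): truth gives 0; bid 6 gives 4 > 0. Violating.
Others bid (6, 6, 13): truth gives -10; bid 13 gives -3 > -10. Violating.
Others bid (6, 10, 13): truth gives -10; bid 13 gives -3 > -10. Violating.
Others bid (6, 13, 6): truth gives -10; bid 13 gives -3 > -10. Violating.
Others bid (6, 6, 10): truth gives 0; no alternative beats it.
Others bid (6, 10, 6): truth gives 0; no alternative beats it.
(Checking all 27 profiles: 20 have a profitable deviation, 7 do not.)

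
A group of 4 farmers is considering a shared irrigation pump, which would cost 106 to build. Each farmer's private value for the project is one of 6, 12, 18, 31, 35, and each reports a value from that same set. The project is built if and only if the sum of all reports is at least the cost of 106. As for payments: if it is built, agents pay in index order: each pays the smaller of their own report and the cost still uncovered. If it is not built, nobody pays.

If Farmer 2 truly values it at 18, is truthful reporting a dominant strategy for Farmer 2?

No

Consider the case where Farmer 1 reports 31, Farmer 3 reports 31 and Farmer 4 reports 35.
Truthful report 18: project built, pays 18, utility 18 - 18 = 0.
Report 12 instead: project built, pays 12, utility 18 - 12 = 6.
Since 6 > 0, reporting 12 is strictly better here, so truthful reporting is not dominant.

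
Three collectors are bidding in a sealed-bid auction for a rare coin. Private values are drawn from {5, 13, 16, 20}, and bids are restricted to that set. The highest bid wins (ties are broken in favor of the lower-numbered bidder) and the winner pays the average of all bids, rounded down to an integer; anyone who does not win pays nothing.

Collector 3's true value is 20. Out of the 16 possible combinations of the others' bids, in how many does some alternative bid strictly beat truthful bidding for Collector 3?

Others bid (5, 5): truth gives 10; bid 13 gives 13 > 10. Violating.
Others bid (5, 13): truth gives 8; bid 16 gives 9 > 8. Violating.
Others bid (13, 5): truth gives 8; bid 16 gives 9 > 8. Violating.
Others bid (13, 13): truth gives 5; bid 16 gives 6 > 5. Violating.
Others bid (5, 16): truth gives 7; no alternative beats it.
Others bid (5, 20): truth gives 0; no alternative beats it.
(Checking all 16 profiles: 4 have a profitable deviation, 12 do not.)

4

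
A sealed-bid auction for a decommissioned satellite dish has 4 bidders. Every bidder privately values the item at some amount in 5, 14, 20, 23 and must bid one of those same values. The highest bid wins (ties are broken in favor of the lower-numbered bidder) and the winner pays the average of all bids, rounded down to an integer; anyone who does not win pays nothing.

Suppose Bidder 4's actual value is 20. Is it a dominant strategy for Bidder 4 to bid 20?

Consider the case where Bidder 1 bids 5, Bidder 2 bids 5 and Bidder 3 bids 5.
Truthful bid 20: wins, pays 8, utility 20 - 8 = 12.
Bid 14 instead: wins, pays 7, utility 20 - 7 = 13.
Since 13 > 12, bidding 14 is strictly better here, so truthful bidding is not dominant.

No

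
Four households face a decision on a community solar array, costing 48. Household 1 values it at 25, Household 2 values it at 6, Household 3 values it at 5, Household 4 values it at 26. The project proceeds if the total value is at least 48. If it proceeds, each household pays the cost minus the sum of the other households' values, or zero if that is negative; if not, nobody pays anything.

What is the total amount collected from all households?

23

Total value 62 ≥ cost 48, so it is built.
Household 1: others sum to 37; max(0, 48 - 37) = 11.
Household 2: others sum to 56; max(0, 48 - 56) = 0.
Household 3: others sum to 57; max(0, 48 - 57) = 0.
Household 4: others sum to 36; max(0, 48 - 36) = 12.
Total collected = 11 + 0 + 0 + 12 = 23.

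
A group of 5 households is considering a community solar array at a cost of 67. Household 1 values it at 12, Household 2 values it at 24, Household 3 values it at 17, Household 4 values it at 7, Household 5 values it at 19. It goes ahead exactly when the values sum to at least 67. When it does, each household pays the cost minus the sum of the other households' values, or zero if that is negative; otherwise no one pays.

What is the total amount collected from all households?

24

Total value 79 ≥ cost 67, so it is built.
Household 1: others sum to 67; max(0, 67 - 67) = 0.
Household 2: others sum to 55; max(0, 67 - 55) = 12.
Household 3: others sum to 62; max(0, 67 - 62) = 5.
Household 4: others sum to 72; max(0, 67 - 72) = 0.
Household 5: others sum to 60; max(0, 67 - 60) = 7.
Total collected = 0 + 12 + 5 + 0 + 7 = 24.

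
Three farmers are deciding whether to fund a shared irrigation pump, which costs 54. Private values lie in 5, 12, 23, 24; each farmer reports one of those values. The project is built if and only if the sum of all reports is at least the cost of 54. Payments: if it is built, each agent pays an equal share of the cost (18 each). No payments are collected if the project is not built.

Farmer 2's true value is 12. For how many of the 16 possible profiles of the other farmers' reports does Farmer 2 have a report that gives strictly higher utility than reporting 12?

4

Others report (23, 23): truth gives -6; report 5 gives 0 > -6. Violating.
Others report (23, 24): truth gives -6; report 5 gives 0 > -6. Violating.
Others report (24, 23): truth gives -6; report 5 gives 0 > -6. Violating.
Others report (24, 24): truth gives -6; report 5 gives 0 > -6. Violating.
Others report (5, 5): truth gives 0; no alternative beats it.
Others report (5, 12): truth gives 0; no alternative beats it.
(Checking all 16 profiles: 4 have a profitable deviation, 12 do not.)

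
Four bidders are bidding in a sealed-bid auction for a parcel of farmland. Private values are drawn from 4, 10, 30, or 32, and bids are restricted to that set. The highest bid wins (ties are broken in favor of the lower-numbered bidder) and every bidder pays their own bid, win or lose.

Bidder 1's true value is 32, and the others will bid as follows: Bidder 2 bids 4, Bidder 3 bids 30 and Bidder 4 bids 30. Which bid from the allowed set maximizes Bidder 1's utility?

30

Bid 4: loses but pays 4, utility -4.
Bid 10: loses but pays 10, utility -10.
Bid 30: wins, pays 30, utility 32 - 30 = 2.
Bid 32: wins, pays 32, utility 32 - 32 = 0.
The best choice is 30 with utility 2.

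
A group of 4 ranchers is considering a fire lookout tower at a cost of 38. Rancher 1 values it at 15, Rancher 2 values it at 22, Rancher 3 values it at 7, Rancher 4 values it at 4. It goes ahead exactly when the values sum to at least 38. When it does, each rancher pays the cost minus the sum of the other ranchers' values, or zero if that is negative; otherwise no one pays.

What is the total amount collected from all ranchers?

Total value 48 ≥ cost 38, so it is built.
Rancher 1: others sum to 33; max(0, 38 - 33) = 5.
Rancher 2: others sum to 26; max(0, 38 - 26) = 12.
Rancher 3: others sum to 41; max(0, 38 - 41) = 0.
Rancher 4: others sum to 44; max(0, 38 - 44) = 0.
Total collected = 5 + 12 + 0 + 0 = 17.

17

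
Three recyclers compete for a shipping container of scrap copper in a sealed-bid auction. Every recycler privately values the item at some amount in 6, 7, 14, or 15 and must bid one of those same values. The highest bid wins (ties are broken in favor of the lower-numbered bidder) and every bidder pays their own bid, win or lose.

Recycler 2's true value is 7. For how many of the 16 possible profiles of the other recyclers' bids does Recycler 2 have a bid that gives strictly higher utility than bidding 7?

14

Others bid (6, 14): truth gives -7; bid 6 gives -6 > -7. Violating.
Others bid (6, 15): truth gives -7; bid 6 gives -6 > -7. Violating.
Others bid (7, 6): truth gives -7; bid 6 gives -6 > -7. Violating.
Others bid (7, 7): truth gives -7; bid 6 gives -6 > -7. Violating.
Others bid (6, 6): truth gives 0; no alternative beats it.
Others bid (6, 7): truth gives 0; no alternative beats it.
(Checking all 16 profiles: 14 have a profitable deviation, 2 do not.)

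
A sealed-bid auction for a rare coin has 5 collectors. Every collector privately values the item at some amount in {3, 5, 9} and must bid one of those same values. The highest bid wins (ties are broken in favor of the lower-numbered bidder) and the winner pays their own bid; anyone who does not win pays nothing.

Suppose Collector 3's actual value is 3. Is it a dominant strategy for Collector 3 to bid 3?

Yes

Check each profile of the others' bids and compare truth against every alternative bid.
Others bid (3, 3, 3, 3): truth gives 0, best alternative gives -2.
Others bid (3, 3, 3, 5): truth gives 0, best alternative gives -2.
Others bid (3, 3, 5, 3): truth gives 0, best alternative gives -2.
Others bid (3, 3, 5, 5): truth gives 0, best alternative gives -2.
Others bid (3, 3, 3, 9): truth gives 0, best alternative gives 0.
Others bid (3, 3, 5, 9): truth gives 0, best alternative gives 0.
(Remaining 75 profiles checked similarly; truth is weakly best in each.)
In every case the truthful bid is at least as good as any alternative, so it is a dominant strategy.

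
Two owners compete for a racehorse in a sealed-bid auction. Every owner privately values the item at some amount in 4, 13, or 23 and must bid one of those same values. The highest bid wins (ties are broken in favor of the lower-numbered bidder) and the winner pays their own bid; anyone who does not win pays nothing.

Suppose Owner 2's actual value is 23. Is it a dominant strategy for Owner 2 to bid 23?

Consider the case where Owner 1 bids 4.
Truthful bid 23: wins, pays 23, utility 23 - 23 = 0.
Bid 13 instead: wins, pays 13, utility 23 - 13 = 10.
Since 10 > 0, bidding 13 is strictly better here, so truthful bidding is not dominant.

No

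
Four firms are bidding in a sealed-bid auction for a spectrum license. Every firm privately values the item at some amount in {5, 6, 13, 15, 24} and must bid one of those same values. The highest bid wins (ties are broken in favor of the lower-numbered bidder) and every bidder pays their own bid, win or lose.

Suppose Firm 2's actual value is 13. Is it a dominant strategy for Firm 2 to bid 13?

No

Consider the case where Firm 1 bids 5, Firm 3 bids 5 and Firm 4 bids 5.
Truthful bid 13: wins, pays 13, utility 13 - 13 = 0.
Bid 6 instead: wins, pays 6, utility 13 - 6 = 7.
Since 7 > 0, bidding 6 is strictly better here, so truthful bidding is not dominant.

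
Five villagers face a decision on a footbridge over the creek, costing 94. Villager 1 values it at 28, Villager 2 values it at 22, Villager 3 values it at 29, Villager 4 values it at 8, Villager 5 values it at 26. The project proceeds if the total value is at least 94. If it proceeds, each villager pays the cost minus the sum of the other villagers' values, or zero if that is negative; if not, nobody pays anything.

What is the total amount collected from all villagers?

29

Total value 113 ≥ cost 94, so it is built.
Villager 1: others sum to 85; max(0, 94 - 85) = 9.
Villager 2: others sum to 91; max(0, 94 - 91) = 3.
Villager 3: others sum to 84; max(0, 94 - 84) = 10.
Villager 4: others sum to 105; max(0, 94 - 105) = 0.
Villager 5: others sum to 87; max(0, 94 - 87) = 7.
Total collected = 9 + 3 + 10 + 0 + 7 = 29.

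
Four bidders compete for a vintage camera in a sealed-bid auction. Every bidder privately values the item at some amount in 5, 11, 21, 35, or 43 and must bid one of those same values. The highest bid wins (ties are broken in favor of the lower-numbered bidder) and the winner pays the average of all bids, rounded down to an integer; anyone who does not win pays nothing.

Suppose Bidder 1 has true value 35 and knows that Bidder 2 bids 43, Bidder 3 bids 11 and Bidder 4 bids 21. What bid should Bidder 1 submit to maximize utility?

Bid 5: loses, pays 0, utility 0.
Bid 11: loses, pays 0, utility 0.
Bid 21: loses, pays 0, utility 0.
Bid 35: loses, pays 0, utility 0.
Bid 43: wins, pays 29, utility 35 - 29 = 6.
The best choice is 43 with utility 6.

43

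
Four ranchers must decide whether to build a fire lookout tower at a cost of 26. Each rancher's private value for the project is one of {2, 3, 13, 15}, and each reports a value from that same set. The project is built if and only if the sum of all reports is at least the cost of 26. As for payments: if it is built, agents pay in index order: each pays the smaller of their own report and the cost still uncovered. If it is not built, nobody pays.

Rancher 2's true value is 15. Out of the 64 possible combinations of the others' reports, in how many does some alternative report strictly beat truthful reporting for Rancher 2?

48

Others report (2, 2, 13): truth gives 0; report 13 gives 2 > 0. Violating.
Others report (2, 2, 15): truth gives 0; report 13 gives 2 > 0. Violating.
Others report (2, 3, 13): truth gives 0; report 13 gives 2 > 0. Violating.
Others report (2, 3, 15): truth gives 0; report 13 gives 2 > 0. Violating.
Others report (2, 2, 2): truth gives 0; no alternative beats it.
Others report (2, 2, 3): truth gives 0; no alternative beats it.
(Checking all 64 profiles: 48 have a profitable deviation, 16 do not.)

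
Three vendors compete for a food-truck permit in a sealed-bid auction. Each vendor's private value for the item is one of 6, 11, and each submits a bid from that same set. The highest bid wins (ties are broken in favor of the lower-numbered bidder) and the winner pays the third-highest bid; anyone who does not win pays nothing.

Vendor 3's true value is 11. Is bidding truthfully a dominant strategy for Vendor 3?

Yes

Check each profile of the others' bids and compare truth against every alternative bid.
Others bid (6, 6): truth gives 5, best alternative gives 0.
Others bid (6, 11): truth gives 0, best alternative gives 0.
Others bid (11, 6): truth gives 0, best alternative gives 0.
Others bid (11, 11): truth gives 0, best alternative gives 0.
In every case the truthful bid is at least as good as any alternative, so it is a dominant strategy.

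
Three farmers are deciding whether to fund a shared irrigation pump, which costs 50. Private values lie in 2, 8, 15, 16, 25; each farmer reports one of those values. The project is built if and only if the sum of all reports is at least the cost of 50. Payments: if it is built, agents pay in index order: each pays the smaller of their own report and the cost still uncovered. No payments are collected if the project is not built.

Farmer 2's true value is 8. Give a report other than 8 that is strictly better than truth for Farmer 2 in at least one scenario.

Suppose Farmer 1 reports 25 and Farmer 3 reports 25.
Report 8: project built, pays 8, utility 8 - 8 = 0.
Report 2: project built, pays 2, utility 8 - 2 = 6.
So reporting 2 beats truth here (6 > 0).

2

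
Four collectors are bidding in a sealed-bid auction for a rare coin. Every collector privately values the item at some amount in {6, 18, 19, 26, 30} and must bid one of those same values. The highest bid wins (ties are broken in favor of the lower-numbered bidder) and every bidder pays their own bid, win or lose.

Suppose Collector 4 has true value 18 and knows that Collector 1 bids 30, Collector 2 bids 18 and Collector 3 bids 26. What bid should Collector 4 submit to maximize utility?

Bid 6: loses but pays 6, utility -6.
Bid 18: loses but pays 18, utility -18.
Bid 19: loses but pays 19, utility -19.
Bid 26: loses but pays 26, utility -26.
Bid 30: loses but pays 30, utility -30.
The best choice is 6 with utility -6.

6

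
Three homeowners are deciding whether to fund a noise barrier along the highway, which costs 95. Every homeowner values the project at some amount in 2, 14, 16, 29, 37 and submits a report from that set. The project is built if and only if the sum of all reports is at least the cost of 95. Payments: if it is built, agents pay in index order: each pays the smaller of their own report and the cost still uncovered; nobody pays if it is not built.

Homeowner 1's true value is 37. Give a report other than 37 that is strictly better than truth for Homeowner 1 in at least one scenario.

Suppose Homeowner 2 reports 29 and Homeowner 3 reports 37.
Report 37: project built, pays 37, utility 37 - 37 = 0.
Report 29: project built, pays 29, utility 37 - 29 = 8.
So reporting 29 beats truth here (8 > 0).

29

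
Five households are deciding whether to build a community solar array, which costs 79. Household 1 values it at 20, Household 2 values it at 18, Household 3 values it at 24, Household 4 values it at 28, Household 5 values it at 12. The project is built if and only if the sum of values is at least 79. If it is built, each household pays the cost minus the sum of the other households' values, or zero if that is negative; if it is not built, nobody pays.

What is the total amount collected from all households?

Total value 102 ≥ cost 79, so it is built.
Household 1: others sum to 82; max(0, 79 - 82) = 0.
Household 2: others sum to 84; max(0, 79 - 84) = 0.
Household 3: others sum to 78; max(0, 79 - 78) = 1.
Household 4: others sum to 74; max(0, 79 - 74) = 5.
Household 5: others sum to 90; max(0, 79 - 90) = 0.
Total collected = 0 + 0 + 1 + 5 + 0 = 6.

6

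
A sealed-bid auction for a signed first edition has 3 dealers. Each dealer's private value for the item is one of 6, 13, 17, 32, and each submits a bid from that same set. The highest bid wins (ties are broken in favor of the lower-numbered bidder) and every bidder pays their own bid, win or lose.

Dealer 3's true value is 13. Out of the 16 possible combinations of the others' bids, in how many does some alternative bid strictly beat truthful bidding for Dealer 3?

Others bid (6, 13): truth gives -13; bid 17 gives -4 > -13. Violating.
Others bid (6, 17): truth gives -13; bid 6 gives -6 > -13. Violating.
Others bid (6, 32): truth gives -13; bid 6 gives -6 > -13. Violating.
Others bid (13, 6): truth gives -13; bid 17 gives -4 > -13. Violating.
Others bid (6, 6): truth gives 0; no alternative beats it.
(Checking all 16 profiles: 15 have a profitable deviation, 1 does not.)

15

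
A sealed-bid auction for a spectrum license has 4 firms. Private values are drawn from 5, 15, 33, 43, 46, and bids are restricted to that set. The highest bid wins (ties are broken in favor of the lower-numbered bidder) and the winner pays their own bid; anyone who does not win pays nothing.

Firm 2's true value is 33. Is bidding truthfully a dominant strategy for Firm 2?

No

Consider the case where Firm 1 bids 5, Firm 3 bids 5 and Firm 4 bids 5.
Truthful bid 33: wins, pays 33, utility 33 - 33 = 0.
Bid 15 instead: wins, pays 15, utility 33 - 15 = 18.
Since 18 > 0, bidding 15 is strictly better here, so truthful bidding is not dominant.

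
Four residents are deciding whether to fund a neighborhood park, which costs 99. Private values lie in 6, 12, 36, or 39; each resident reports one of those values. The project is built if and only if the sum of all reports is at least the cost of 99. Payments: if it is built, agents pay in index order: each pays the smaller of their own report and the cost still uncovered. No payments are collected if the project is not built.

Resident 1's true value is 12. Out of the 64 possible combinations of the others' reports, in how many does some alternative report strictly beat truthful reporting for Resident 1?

Others report (36, 36, 36): truth gives 0; report 6 gives 6 > 0. Violating.
Others report (36, 36, 39): truth gives 0; report 6 gives 6 > 0. Violating.
Others report (36, 39, 36): truth gives 0; report 6 gives 6 > 0. Violating.
Others report (36, 39, 39): truth gives 0; report 6 gives 6 > 0. Violating.
Others report (6, 6, 6): truth gives 0; no alternative beats it.
Others report (6, 6, 12): truth gives 0; no alternative beats it.
(Checking all 64 profiles: 8 have a profitable deviation, 56 do not.)

8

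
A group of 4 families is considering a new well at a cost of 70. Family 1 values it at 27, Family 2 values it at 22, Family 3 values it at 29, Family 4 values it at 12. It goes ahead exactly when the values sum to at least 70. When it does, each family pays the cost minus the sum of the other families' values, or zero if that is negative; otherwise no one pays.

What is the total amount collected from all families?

18

Total value 90 ≥ cost 70, so it is built.
Family 1: others sum to 63; max(0, 70 - 63) = 7.
Family 2: others sum to 68; max(0, 70 - 68) = 2.
Family 3: others sum to 61; max(0, 70 - 61) = 9.
Family 4: others sum to 78; max(0, 70 - 78) = 0.
Total collected = 7 + 2 + 9 + 0 = 18.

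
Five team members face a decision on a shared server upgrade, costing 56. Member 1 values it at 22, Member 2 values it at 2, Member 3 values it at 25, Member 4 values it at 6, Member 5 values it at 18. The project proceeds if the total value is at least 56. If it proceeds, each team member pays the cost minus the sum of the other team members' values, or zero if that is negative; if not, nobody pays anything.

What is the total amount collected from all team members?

14

Total value 73 ≥ cost 56, so it is built.
Member 1: others sum to 51; max(0, 56 - 51) = 5.
Member 2: others sum to 71; max(0, 56 - 71) = 0.
Member 3: others sum to 48; max(0, 56 - 48) = 8.
Member 4: others sum to 67; max(0, 56 - 67) = 0.
Member 5: others sum to 55; max(0, 56 - 55) = 1.
Total collected = 5 + 0 + 8 + 0 + 1 = 14.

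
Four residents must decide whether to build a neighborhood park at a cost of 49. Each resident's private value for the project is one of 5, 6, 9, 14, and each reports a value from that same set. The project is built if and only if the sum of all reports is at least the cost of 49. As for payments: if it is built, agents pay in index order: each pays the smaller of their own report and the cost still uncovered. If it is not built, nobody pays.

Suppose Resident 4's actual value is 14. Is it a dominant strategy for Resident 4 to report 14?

Yes

Check each profile of the others' reports and compare truth against every alternative report.
Others report (9, 14, 14): truth gives 2, best alternative gives 0.
Others report (14, 9, 14): truth gives 2, best alternative gives 0.
Others report (14, 14, 9): truth gives 2, best alternative gives 0.
Others report (14, 14, 14): truth gives 7, best alternative gives 7.
Others report (5, 5, 5): truth gives 0, best alternative gives 0.
Others report (5, 5, 6): truth gives 0, best alternative gives 0.
(Remaining 58 profiles checked similarly; truth is weakly best in each.)
In every case the truthful report is at least as good as any alternative, so it is a dominant strategy.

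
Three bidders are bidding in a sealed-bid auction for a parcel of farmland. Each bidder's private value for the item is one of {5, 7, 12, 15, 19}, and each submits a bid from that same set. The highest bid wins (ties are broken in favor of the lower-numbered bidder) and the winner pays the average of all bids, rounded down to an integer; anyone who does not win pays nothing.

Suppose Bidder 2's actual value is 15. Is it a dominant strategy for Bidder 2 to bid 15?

No

Consider the case where Bidder 1 bids 5 and Bidder 3 bids 5.
Truthful bid 15: wins, pays 8, utility 15 - 8 = 7.
Bid 7 instead: wins, pays 5, utility 15 - 5 = 10.
Since 10 > 7, bidding 7 is strictly better here, so truthful bidding is not dominant.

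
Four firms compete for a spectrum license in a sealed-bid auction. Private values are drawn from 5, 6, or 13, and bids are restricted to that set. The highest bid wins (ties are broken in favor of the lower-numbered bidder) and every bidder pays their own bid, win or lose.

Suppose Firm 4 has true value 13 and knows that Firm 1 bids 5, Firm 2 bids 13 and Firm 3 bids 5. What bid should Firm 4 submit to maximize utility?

5

Bid 5: loses but pays 5, utility -5.
Bid 6: loses but pays 6, utility -6.
Bid 13: loses but pays 13, utility -13.
The best choice is 5 with utility -5.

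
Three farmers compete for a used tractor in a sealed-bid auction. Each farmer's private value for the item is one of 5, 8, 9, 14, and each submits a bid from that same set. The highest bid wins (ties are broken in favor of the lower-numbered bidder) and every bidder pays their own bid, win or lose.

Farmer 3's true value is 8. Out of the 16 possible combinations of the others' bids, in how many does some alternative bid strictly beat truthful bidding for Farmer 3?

15

Others bid (5, 8): truth gives -8; bid 9 gives -1 > -8. Violating.
Others bid (5, 9): truth gives -8; bid 5 gives -5 > -8. Violating.
Others bid (5, 14): truth gives -8; bid 5 gives -5 > -8. Violating.
Others bid (8, 5): truth gives -8; bid 9 gives -1 > -8. Violating.
Others bid (5, 5): truth gives 0; no alternative beats it.
(Checking all 16 profiles: 15 have a profitable deviation, 1 does not.)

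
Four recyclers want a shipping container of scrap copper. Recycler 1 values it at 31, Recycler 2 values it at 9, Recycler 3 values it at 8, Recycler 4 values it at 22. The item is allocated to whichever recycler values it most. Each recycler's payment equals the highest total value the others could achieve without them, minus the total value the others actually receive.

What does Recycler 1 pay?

Recycler 1 has the highest value and receives the item.
Without Recycler 1, the item would go to the next-highest value, 22, so the others could achieve 22.
With Recycler 1 present and winning, the others receive nothing, so their total is 0.
Payment = 22 - 0 = 22.

22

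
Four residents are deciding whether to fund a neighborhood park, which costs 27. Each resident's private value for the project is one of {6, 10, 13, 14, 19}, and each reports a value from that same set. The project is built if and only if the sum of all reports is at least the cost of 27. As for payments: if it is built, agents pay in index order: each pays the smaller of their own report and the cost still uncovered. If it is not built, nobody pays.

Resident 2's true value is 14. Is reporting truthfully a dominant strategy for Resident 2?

No

Consider the case where Resident 1 reports 6, Resident 3 reports 6 and Resident 4 reports 6.
Truthful report 14: project built, pays 14, utility 14 - 14 = 0.
Report 10 instead: project built, pays 10, utility 14 - 10 = 4.
Since 4 > 0, reporting 10 is strictly better here, so truthful reporting is not dominant.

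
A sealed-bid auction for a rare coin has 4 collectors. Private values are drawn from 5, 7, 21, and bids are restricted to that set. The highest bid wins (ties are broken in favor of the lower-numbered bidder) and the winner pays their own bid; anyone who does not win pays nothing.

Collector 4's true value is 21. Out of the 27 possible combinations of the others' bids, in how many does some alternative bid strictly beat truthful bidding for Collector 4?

1

Others bid (5, 5, 5): truth gives 0; bid 7 gives 14 > 0. Violating.
Others bid (5, 5, 7): truth gives 0; no alternative beats it.
Others bid (5, 5, 21): truth gives 0; no alternative beats it.
(Checking all 27 profiles: 1 has a profitable deviation, 26 do not.)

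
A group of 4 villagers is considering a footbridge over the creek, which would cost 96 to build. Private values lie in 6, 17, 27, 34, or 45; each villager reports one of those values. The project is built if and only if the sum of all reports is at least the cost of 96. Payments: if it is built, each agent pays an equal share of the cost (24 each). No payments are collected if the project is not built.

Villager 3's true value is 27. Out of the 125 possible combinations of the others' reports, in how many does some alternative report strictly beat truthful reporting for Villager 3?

31

Others report (6, 6, 45): truth gives 0; report 45 gives 3 > 0. Violating.
Others report (6, 17, 34): truth gives 0; report 45 gives 3 > 0. Violating.
Others report (6, 17, 45): truth gives 0; report 34 gives 3 > 0. Violating.
Others report (6, 27, 27): truth gives 0; report 45 gives 3 > 0. Violating.
Others report (6, 6, 6): truth gives 0; no alternative beats it.
Others report (6, 6, 17): truth gives 0; no alternative beats it.
(Checking all 125 profiles: 31 have a profitable deviation, 94 do not.)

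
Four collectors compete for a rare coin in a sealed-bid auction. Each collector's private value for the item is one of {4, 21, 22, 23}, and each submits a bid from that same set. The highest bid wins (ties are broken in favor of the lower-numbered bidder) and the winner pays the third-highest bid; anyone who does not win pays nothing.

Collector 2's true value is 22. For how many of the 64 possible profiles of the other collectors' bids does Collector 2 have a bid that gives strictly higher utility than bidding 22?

Others bid (4, 4, 23): truth gives 0; bid 23 gives 18 > 0. Violating.
Others bid (4, 21, 23): truth gives 0; bid 23 gives 1 > 0. Violating.
Others bid (4, 23, 4): truth gives 0; bid 23 gives 18 > 0. Violating.
Others bid (4, 23, 21): truth gives 0; bid 23 gives 1 > 0. Violating.
Others bid (4, 4, 4): truth gives 18; no alternative beats it.
Others bid (4, 4, 21): truth gives 18; no alternative beats it.
(Checking all 64 profiles: 12 have a profitable deviation, 52 do not.)

12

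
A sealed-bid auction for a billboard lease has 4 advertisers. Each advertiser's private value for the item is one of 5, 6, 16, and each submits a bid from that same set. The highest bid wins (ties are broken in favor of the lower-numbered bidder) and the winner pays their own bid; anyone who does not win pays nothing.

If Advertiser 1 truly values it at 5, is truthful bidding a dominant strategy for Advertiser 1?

Check each profile of the others' bids and compare truth against every alternative bid.
Others bid (5, 5, 5): truth gives 0, best alternative gives -1.
Others bid (5, 5, 6): truth gives 0, best alternative gives -1.
Others bid (5, 6, 5): truth gives 0, best alternative gives -1.
Others bid (5, 6, 6): truth gives 0, best alternative gives -1.
Others bid (6, 5, 5): truth gives 0, best alternative gives -1.
Others bid (6, 5, 6): truth gives 0, best alternative gives -1.
(Remaining 21 profiles checked similarly; truth is weakly best in each.)
In every case the truthful bid is at least as good as any alternative, so it is a dominant strategy.

Yes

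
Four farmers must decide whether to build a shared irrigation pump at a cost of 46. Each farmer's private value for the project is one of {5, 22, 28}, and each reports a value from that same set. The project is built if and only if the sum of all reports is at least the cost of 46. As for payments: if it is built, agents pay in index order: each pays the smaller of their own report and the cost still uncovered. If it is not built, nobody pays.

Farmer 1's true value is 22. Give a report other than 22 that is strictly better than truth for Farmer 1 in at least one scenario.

5

Suppose Farmer 2 reports 5, Farmer 3 reports 22 and Farmer 4 reports 22.
Report 22: project built, pays 22, utility 22 - 22 = 0.
Report 5: project built, pays 5, utility 22 - 5 = 17.
So reporting 5 beats truth here (17 > 0).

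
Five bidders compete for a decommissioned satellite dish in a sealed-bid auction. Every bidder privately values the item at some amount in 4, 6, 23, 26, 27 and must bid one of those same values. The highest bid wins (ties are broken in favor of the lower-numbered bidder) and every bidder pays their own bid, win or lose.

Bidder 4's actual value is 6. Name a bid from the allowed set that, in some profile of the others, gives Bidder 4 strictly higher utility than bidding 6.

Suppose Bidder 1 bids 4, Bidder 2 bids 4, Bidder 3 bids 4 and Bidder 5 bids 23.
Bid 6: loses but pays 6, utility -6.
Bid 4: loses but pays 4, utility -4.
So bidding 4 beats truth here (-4 > -6).

4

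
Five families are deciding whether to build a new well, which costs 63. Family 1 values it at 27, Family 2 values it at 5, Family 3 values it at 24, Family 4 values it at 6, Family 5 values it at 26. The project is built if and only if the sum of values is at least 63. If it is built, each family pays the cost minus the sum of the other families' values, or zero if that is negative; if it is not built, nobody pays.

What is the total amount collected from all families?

Total value 88 ≥ cost 63, so it is built.
Family 1: others sum to 61; max(0, 63 - 61) = 2.
Family 2: others sum to 83; max(0, 63 - 83) = 0.
Family 3: others sum to 64; max(0, 63 - 64) = 0.
Family 4: others sum to 82; max(0, 63 - 82) = 0.
Family 5: others sum to 62; max(0, 63 - 62) = 1.
Total collected = 2 + 0 + 0 + 0 + 1 = 3.

3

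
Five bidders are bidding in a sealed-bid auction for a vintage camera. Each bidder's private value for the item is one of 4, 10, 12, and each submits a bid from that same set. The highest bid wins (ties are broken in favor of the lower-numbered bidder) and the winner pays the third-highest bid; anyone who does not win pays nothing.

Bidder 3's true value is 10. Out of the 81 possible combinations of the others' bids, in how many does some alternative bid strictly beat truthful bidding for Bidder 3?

4

Others bid (4, 4, 4, 12): truth gives 0; bid 12 gives 6 > 0. Violating.
Others bid (4, 4, 12, 4): truth gives 0; bid 12 gives 6 > 0. Violating.
Others bid (4, 10, 4, 4): truth gives 0; bid 12 gives 6 > 0. Violating.
Others bid (10, 4, 4, 4): truth gives 0; bid 12 gives 6 > 0. Violating.
Others bid (4, 4, 4, 4): truth gives 6; no alternative beats it.
Others bid (4, 4, 4, 10): truth gives 6; no alternative beats it.
(Checking all 81 profiles: 4 have a profitable deviation, 77 do not.)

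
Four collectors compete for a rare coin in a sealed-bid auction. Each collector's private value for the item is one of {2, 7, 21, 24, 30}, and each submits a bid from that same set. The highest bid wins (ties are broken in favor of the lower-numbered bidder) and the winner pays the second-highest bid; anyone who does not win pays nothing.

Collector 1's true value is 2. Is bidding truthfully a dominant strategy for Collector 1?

Yes

Check each profile of the others' bids and compare truth against every alternative bid.
Others bid (2, 2, 7): truth gives 0, best alternative gives -5.
Others bid (2, 7, 2): truth gives 0, best alternative gives -5.
Others bid (2, 7, 7): truth gives 0, best alternative gives -5.
Others bid (7, 2, 2): truth gives 0, best alternative gives -5.
Others bid (7, 2, 7): truth gives 0, best alternative gives -5.
Others bid (7, 7, 2): truth gives 0, best alternative gives -5.
(Remaining 119 profiles checked similarly; truth is weakly best in each.)
In every case the truthful bid is at least as good as any alternative, so it is a dominant strategy.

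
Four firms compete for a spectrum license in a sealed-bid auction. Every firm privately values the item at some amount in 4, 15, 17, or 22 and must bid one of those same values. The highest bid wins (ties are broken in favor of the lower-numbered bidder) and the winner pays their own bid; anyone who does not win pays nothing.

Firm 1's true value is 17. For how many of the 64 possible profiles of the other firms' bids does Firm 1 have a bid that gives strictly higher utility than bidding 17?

8

Others bid (4, 4, 4): truth gives 0; bid 4 gives 13 > 0. Violating.
Others bid (4, 4, 15): truth gives 0; bid 15 gives 2 > 0. Violating.
Others bid (4, 15, 4): truth gives 0; bid 15 gives 2 > 0. Violating.
Others bid (4, 15, 15): truth gives 0; bid 15 gives 2 > 0. Violating.
Others bid (4, 4, 17): truth gives 0; no alternative beats it.
Others bid (4, 4, 22): truth gives 0; no alternative beats it.
(Checking all 64 profiles: 8 have a profitable deviation, 56 do not.)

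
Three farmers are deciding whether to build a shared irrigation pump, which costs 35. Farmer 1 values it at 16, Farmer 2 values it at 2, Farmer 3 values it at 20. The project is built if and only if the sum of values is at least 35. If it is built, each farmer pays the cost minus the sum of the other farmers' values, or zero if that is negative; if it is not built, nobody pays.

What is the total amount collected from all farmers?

Total value 38 ≥ cost 35, so it is built.
Farmer 1: others sum to 22; max(0, 35 - 22) = 13.
Farmer 2: others sum to 36; max(0, 35 - 36) = 0.
Farmer 3: others sum to 18; max(0, 35 - 18) = 17.
Total collected = 13 + 0 + 17 = 30.

30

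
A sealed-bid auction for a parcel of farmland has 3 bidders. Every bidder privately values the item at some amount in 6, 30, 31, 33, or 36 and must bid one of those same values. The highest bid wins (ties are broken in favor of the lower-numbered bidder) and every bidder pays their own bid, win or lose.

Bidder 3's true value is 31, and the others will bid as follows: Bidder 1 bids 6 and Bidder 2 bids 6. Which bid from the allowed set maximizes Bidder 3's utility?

30

Bid 6: loses but pays 6, utility -6.
Bid 30: wins, pays 30, utility 31 - 30 = 1.
Bid 31: wins, pays 31, utility 31 - 31 = 0.
Bid 33: wins, pays 33, utility 31 - 33 = -2.
Bid 36: wins, pays 36, utility 31 - 36 = -5.
The best choice is 30 with utility 1.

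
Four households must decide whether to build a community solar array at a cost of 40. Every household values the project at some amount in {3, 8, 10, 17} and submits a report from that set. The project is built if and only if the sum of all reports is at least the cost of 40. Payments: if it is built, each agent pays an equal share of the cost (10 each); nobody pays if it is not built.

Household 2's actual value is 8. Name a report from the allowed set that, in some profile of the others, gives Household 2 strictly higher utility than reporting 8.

3

Suppose Household 1 reports 8, Household 3 reports 8 and Household 4 reports 17.
Report 8: project built, pays 10, utility 8 - 10 = -2.
Report 3: project not built, utility 0.
So reporting 3 beats truth here (0 > -2).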